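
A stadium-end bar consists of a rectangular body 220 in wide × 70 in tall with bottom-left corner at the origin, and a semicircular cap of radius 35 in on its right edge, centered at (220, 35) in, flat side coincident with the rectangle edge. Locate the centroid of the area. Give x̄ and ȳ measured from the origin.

rectangular body: A = 220 × 70 = 15400.00, centroid at (110.00, 35.00).
semicircular end: A = ½π·35² = 1924.23, centroid at (234.85, 35.00).
ΣA = 17324.23 in², ΣAx̄ = 2145912.94 in³, ΣAȳ = 606347.89 in³.
x̄ = 2145912.94/17324.23 = 123.87 in; ȳ = 606347.89/17324.23 = 35.00 in.

x̄ = 123.87 in, ȳ = 35.00 in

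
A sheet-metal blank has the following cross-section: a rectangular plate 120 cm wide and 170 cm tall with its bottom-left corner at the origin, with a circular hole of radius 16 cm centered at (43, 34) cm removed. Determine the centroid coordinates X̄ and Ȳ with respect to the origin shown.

plate: A = 120 × 170 = 20400.00, centroid at (60.00, 85.00).
hole: A = −π·16² = -804.25, centroid at (43.00, 34.00).
ΣA = 19595.75 cm²
ΣAX̄ = (20400.00)(60.00) + (-804.25)(43.00) = 1189417.35 cm³
ΣAȲ = (20400.00)(85.00) + (-804.25)(34.00) = 1706655.58 cm³
X̄ = 1189417.35 / 19595.75 = 60.70 cm
Ȳ = 1706655.58 / 19595.75 = 87.09 cm

X̄ = 60.70 cm, Ȳ = 87.09 cm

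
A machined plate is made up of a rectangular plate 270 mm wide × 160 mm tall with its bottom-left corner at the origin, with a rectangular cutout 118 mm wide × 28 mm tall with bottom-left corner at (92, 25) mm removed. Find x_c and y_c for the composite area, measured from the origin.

plate: A = 270 × 160 = 43200.00, centroid at (135.00, 80.00).
hole: A = −(118 × 28) = -3304.00, centroid at (151.00, 39.00).
ΣA = 39896.00 mm²
ΣAx_c = (43200.00)(135.00) + (-3304.00)(151.00) = 5333096.00 mm³
ΣAy_c = (43200.00)(80.00) + (-3304.00)(39.00) = 3327144.00 mm³
x_c = 5333096.00 / 39896.00 = 133.67 mm
y_c = 3327144.00 / 39896.00 = 83.40 mm

x_c = 133.67 mm, y_c = 83.40 mm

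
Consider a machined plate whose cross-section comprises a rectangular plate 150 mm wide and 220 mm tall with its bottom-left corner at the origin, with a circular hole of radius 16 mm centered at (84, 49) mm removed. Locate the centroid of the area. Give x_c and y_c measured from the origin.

x_c = 74.78 mm, y_c = 111.52 mm

Part | A | x̄ᵢ | ȳᵢ | A·x̄ᵢ | A·ȳᵢ
plate | 33000.00 | 75.00 | 110.00 | 2475000.00 | 3630000.00
hole | -804.25 | 84.00 | 49.00 | -67556.81 | -39408.14
Σ | 32195.75 |  |  | 2407443.19 | 3590591.86
x_c = 2407443.19 / 32195.75 = 74.78 mm
y_c = 3590591.86 / 32195.75 = 111.52 mm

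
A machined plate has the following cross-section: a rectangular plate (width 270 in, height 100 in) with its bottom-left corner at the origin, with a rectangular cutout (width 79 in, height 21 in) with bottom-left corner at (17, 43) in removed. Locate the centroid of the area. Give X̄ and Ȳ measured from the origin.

X̄ = 140.14 in, Ȳ = 49.77 in

plate: A = 270 × 100 = 27000.00, centroid at (135.00, 50.00).
hole: A = −(79 × 21) = -1659.00, centroid at (56.50, 53.50).
ΣA = 25341.00 in²
ΣAX̄ = (27000.00)(135.00) + (-1659.00)(56.50) = 3551266.50 in³
ΣAȲ = (27000.00)(50.00) + (-1659.00)(53.50) = 1261243.50 in³
X̄ = 3551266.50 / 25341.00 = 140.14 in
Ȳ = 1261243.50 / 25341.00 = 49.77 in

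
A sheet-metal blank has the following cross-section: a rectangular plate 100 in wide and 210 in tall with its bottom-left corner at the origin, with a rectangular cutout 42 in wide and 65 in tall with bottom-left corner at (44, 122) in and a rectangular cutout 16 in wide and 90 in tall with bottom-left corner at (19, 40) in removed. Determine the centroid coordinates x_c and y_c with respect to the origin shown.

x_c = 49.53 in, y_c = 98.68 in

plate: A = 100 × 210 = 21000.00, centroid at (50.00, 105.00).
hole 1: A = −(42 × 65) = -2730.00, centroid at (65.00, 154.50).
hole 2: A = −(16 × 90) = -1440.00, centroid at (27.00, 85.00).
ΣA = 16830.00 in²
ΣAx_c = (21000.00)(50.00) + (-2730.00)(65.00) + (-1440.00)(27.00) = 833670.00 in³
ΣAy_c = (21000.00)(105.00) + (-2730.00)(154.50) + (-1440.00)(85.00) = 1660815.00 in³
x_c = 833670.00 / 16830.00 = 49.53 in
y_c = 1660815.00 / 16830.00 = 98.68 in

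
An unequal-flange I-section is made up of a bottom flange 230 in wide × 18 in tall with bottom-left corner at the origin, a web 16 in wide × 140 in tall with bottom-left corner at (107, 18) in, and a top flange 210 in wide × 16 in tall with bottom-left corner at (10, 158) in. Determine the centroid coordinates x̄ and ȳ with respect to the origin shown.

Part | A | x̄ᵢ | ȳᵢ | A·x̄ᵢ | A·ȳᵢ
bottom flange | 4140.00 | 115.00 | 9.00 | 476100.00 | 37260.00
web | 2240.00 | 115.00 | 88.00 | 257600.00 | 197120.00
top flange | 3360.00 | 115.00 | 166.00 | 386400.00 | 557760.00
Σ | 9740.00 |  |  | 1120100.00 | 792140.00
x̄ = 1120100.00 / 9740.00 = 115.00 in
ȳ = 792140.00 / 9740.00 = 81.33 in

x̄ = 115.00 in, ȳ = 81.33 in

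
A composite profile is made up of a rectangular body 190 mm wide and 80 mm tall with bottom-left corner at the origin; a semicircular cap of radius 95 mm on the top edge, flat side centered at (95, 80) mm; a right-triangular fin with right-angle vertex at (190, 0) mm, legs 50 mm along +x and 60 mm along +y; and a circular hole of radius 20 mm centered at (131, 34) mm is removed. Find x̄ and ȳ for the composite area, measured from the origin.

x̄ = 99.13 mm, ȳ = 77.68 mm

Part | A | x̄ᵢ | ȳᵢ | A·x̄ᵢ | A·ȳᵢ
rectangular body | 15200.00 | 95.00 | 40.00 | 1444000.00 | 608000.00
semicircular top | 14176.44 | 95.00 | 120.32 | 1346761.50 | 1705698.28
triangular fin | 1500.00 | 206.67 | 20.00 | 310000.00 | 30000.00
hole | -1256.64 | 131.00 | 34.00 | -164619.46 | -42725.66
Σ | 29619.80 |  |  | 2936142.05 | 2300972.62
x̄ = 2936142.05 / 29619.80 = 99.13 mm
ȳ = 2300972.62 / 29619.80 = 77.68 mm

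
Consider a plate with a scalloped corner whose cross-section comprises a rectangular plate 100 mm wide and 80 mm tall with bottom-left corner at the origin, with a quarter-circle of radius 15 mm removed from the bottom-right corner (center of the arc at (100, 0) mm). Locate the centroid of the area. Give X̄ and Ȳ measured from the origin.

X̄ = 49.01 mm, Ȳ = 40.76 mm

plate: A = 100 × 80 = 8000.00, centroid at (50.00, 40.00).
removed quarter-circle: A = −¼π·15² = -176.71, centroid at (93.63, 6.37).
ΣA = 7823.29 mm², ΣAX̄ = 383453.54 mm³, ΣAȲ = 318875.00 mm³.
X̄ = 383453.54/7823.29 = 49.01 mm; Ȳ = 318875.00/7823.29 = 40.76 mm.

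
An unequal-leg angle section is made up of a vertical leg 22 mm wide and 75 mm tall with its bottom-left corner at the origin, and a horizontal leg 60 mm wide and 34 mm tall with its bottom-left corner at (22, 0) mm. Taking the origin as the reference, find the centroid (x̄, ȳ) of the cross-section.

Part | A | x̄ᵢ | ȳᵢ | A·x̄ᵢ | A·ȳᵢ
vertical leg | 1650.00 | 11.00 | 37.50 | 18150.00 | 61875.00
horizontal leg | 2040.00 | 52.00 | 17.00 | 106080.00 | 34680.00
Σ | 3690.00 |  |  | 124230.00 | 96555.00
x̄ = 124230.00 / 3690.00 = 33.67 mm
ȳ = 96555.00 / 3690.00 = 26.17 mm

x̄ = 33.67 mm, ȳ = 26.17 mm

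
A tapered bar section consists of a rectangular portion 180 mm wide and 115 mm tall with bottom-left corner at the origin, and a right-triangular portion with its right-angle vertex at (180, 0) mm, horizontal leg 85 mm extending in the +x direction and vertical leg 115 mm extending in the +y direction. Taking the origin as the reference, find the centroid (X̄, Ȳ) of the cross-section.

X̄ = 112.60 mm, Ȳ = 53.84 mm

Part | A | x̄ᵢ | ȳᵢ | A·x̄ᵢ | A·ȳᵢ
rectangular portion | 20700.00 | 90.00 | 57.50 | 1863000.00 | 1190250.00
triangular portion | 4887.50 | 208.33 | 38.33 | 1018229.17 | 187354.17
Σ | 25587.50 |  |  | 2881229.17 | 1377604.17
X̄ = 2881229.17 / 25587.50 = 112.60 mm
Ȳ = 1377604.17 / 25587.50 = 53.84 mm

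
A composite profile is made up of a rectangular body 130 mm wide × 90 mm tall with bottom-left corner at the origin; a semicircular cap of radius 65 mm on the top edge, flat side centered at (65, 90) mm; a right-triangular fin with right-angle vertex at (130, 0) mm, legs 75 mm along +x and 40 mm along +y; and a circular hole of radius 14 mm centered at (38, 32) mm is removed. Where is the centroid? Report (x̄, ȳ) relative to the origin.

x̄ = 72.89 mm, ȳ = 68.01 mm

rectangular body: A = 130 × 90 = 11700.00, centroid at (65.00, 45.00).
semicircular top: A = ½π·65² = 6636.61, centroid at (65.00, 117.59).
triangular fin: A = ½·75·40 = 1500.00, centroid at (155.00, 13.33).
hole: A = −π·14² = -615.75, centroid at (38.00, 32.00).
ΣA = 19220.86 mm²
ΣAx̄ = (11700.00)(65.00) + (6636.61)(65.00) + (1500.00)(155.00) + (-615.75)(38.00) = 1400981.36 mm³
ΣAȳ = (11700.00)(45.00) + (6636.61)(117.59) + (1500.00)(13.33) + (-615.75)(32.00) = 1307174.57 mm³
x̄ = 1400981.36 / 19220.86 = 72.89 mm
ȳ = 1307174.57 / 19220.86 = 68.01 mm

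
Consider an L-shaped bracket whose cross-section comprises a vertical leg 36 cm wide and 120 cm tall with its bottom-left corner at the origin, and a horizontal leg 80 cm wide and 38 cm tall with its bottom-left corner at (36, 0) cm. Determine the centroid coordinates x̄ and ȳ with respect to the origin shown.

x̄ = 41.96 cm, ȳ = 43.07 cm

vertical leg: A = 36 × 120 = 4320.00, centroid at (18.00, 60.00).
horizontal leg: A = 80 × 38 = 3040.00, centroid at (76.00, 19.00).
ΣA = 7360.00 cm², ΣAx̄ = 308800.00 cm³, ΣAȳ = 316960.00 cm³.
x̄ = 308800.00/7360.00 = 41.96 cm; ȳ = 316960.00/7360.00 = 43.07 cm.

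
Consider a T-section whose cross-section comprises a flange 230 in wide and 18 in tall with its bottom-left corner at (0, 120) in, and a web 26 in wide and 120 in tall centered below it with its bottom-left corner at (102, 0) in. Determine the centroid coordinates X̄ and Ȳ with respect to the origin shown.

Part | A | x̄ᵢ | ȳᵢ | A·x̄ᵢ | A·ȳᵢ
web | 3120.00 | 115.00 | 60.00 | 358800.00 | 187200.00
flange | 4140.00 | 115.00 | 129.00 | 476100.00 | 534060.00
Σ | 7260.00 |  |  | 834900.00 | 721260.00
X̄ = 834900.00 / 7260.00 = 115.00 in
Ȳ = 721260.00 / 7260.00 = 99.35 in

X̄ = 115.00 in, Ȳ = 99.35 in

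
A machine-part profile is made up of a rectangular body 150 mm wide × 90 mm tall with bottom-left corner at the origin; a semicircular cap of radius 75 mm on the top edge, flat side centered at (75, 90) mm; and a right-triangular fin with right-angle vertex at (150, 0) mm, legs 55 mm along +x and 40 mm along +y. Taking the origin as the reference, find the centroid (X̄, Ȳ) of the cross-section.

X̄ = 79.38 mm, Ȳ = 72.48 mm

rectangular body: A = 150 × 90 = 13500.00, centroid at (75.00, 45.00).
semicircular top: A = ½π·75² = 8835.73, centroid at (75.00, 121.83).
triangular fin: A = ½·55·40 = 1100.00, centroid at (168.33, 13.33).
ΣA = 23435.73 mm², ΣAX̄ = 1860346.37 mm³, ΣAȲ = 1698632.31 mm³.
X̄ = 1860346.37/23435.73 = 79.38 mm; Ȳ = 1698632.31/23435.73 = 72.48 mm.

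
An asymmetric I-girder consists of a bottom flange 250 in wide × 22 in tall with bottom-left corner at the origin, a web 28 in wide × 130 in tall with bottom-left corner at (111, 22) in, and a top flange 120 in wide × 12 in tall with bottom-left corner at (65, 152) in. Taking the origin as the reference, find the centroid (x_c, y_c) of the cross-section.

x_c = 125.00 in, y_c = 57.16 in

bottom flange: A = 250 × 22 = 5500.00, centroid at (125.00, 11.00).
web: A = 28 × 130 = 3640.00, centroid at (125.00, 87.00).
top flange: A = 120 × 12 = 1440.00, centroid at (125.00, 158.00).
ΣA = 10580.00 in²
ΣAx_c = (5500.00)(125.00) + (3640.00)(125.00) + (1440.00)(125.00) = 1322500.00 in³
ΣAy_c = (5500.00)(11.00) + (3640.00)(87.00) + (1440.00)(158.00) = 604700.00 in³
x_c = 1322500.00 / 10580.00 = 125.00 in
y_c = 604700.00 / 10580.00 = 57.16 in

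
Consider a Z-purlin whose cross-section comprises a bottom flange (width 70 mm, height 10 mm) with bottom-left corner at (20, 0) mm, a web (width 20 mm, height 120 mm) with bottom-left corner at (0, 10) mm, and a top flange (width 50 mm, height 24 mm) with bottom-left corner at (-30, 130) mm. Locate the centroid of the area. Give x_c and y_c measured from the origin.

Part | A | x̄ᵢ | ȳᵢ | A·x̄ᵢ | A·ȳᵢ
bottom flange | 700.00 | 55.00 | 5.00 | 38500.00 | 3500.00
web | 2400.00 | 10.00 | 70.00 | 24000.00 | 168000.00
top flange | 1200.00 | -5.00 | 142.00 | -6000.00 | 170400.00
Σ | 4300.00 |  |  | 56500.00 | 341900.00
x_c = 56500.00 / 4300.00 = 13.14 mm
y_c = 341900.00 / 4300.00 = 79.51 mm

x_c = 13.14 mm, y_c = 79.51 mm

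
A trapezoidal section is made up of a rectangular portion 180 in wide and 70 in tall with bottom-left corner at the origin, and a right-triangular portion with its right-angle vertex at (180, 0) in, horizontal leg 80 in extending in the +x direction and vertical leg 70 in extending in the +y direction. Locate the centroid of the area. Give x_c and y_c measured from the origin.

rectangular portion: A = 180 × 70 = 12600.00, centroid at (90.00, 35.00).
triangular portion: A = ½·80·70 = 2800.00, centroid at (206.67, 23.33).
ΣA = 15400.00 in², ΣAx_c = 1712666.67 in³, ΣAy_c = 506333.33 in³.
x_c = 1712666.67/15400.00 = 111.21 in; y_c = 506333.33/15400.00 = 32.88 in.

x_c = 111.21 in, y_c = 32.88 in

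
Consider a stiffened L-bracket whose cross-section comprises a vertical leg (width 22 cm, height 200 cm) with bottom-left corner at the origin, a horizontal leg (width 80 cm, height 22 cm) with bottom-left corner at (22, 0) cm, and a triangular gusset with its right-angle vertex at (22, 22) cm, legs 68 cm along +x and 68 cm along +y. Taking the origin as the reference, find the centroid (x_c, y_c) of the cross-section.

Part | A | x̄ᵢ | ȳᵢ | A·x̄ᵢ | A·ȳᵢ
vertical leg | 4400.00 | 11.00 | 100.00 | 48400.00 | 440000.00
horizontal leg | 1760.00 | 62.00 | 11.00 | 109120.00 | 19360.00
gusset | 2312.00 | 44.67 | 44.67 | 103269.33 | 103269.33
Σ | 8472.00 |  |  | 260789.33 | 562629.33
x_c = 260789.33 / 8472.00 = 30.78 cm
y_c = 562629.33 / 8472.00 = 66.41 cm

x_c = 30.78 cm, y_c = 66.41 cm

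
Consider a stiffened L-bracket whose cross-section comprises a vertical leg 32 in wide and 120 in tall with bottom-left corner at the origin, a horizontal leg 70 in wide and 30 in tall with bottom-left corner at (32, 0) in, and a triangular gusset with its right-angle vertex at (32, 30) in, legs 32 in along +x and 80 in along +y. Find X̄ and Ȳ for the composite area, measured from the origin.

X̄ = 35.56 in, Ȳ = 46.32 in

vertical leg: A = 32 × 120 = 3840.00, centroid at (16.00, 60.00).
horizontal leg: A = 70 × 30 = 2100.00, centroid at (67.00, 15.00).
gusset: A = ½·32·80 = 1280.00, centroid at (42.67, 56.67).
ΣA = 7220.00 in²
ΣAX̄ = (3840.00)(16.00) + (2100.00)(67.00) + (1280.00)(42.67) = 256753.33 in³
ΣAȲ = (3840.00)(60.00) + (2100.00)(15.00) + (1280.00)(56.67) = 334433.33 in³
X̄ = 256753.33 / 7220.00 = 35.56 in
Ȳ = 334433.33 / 7220.00 = 46.32 in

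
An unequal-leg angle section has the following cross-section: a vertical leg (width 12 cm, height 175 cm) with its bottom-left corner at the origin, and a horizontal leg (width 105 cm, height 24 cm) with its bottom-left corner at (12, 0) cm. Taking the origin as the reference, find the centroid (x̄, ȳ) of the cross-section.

x̄ = 37.91 cm, ȳ = 46.32 cm

vertical leg: A = 12 × 175 = 2100.00, centroid at (6.00, 87.50).
horizontal leg: A = 105 × 24 = 2520.00, centroid at (64.50, 12.00).
ΣA = 4620.00 cm²
ΣAx̄ = (2100.00)(6.00) + (2520.00)(64.50) = 175140.00 cm³
ΣAȳ = (2100.00)(87.50) + (2520.00)(12.00) = 213990.00 cm³
x̄ = 175140.00 / 4620.00 = 37.91 cm
ȳ = 213990.00 / 4620.00 = 46.32 cm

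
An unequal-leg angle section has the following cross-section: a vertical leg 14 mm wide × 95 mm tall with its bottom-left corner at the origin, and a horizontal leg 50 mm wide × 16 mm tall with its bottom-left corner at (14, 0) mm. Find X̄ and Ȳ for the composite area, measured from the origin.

X̄ = 19.02 mm, Ȳ = 32.66 mm

Part | A | x̄ᵢ | ȳᵢ | A·x̄ᵢ | A·ȳᵢ
vertical leg | 1330.00 | 7.00 | 47.50 | 9310.00 | 63175.00
horizontal leg | 800.00 | 39.00 | 8.00 | 31200.00 | 6400.00
Σ | 2130.00 |  |  | 40510.00 | 69575.00
X̄ = 40510.00 / 2130.00 = 19.02 mm
Ȳ = 69575.00 / 2130.00 = 32.66 mm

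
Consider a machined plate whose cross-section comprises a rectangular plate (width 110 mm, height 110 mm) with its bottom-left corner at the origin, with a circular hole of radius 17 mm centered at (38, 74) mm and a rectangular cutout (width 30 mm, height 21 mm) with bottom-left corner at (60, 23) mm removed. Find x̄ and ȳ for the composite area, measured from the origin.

x̄ = 55.27 mm, ȳ = 54.65 mm

plate: A = 110 × 110 = 12100.00, centroid at (55.00, 55.00).
hole 1: A = −π·17² = -907.92, centroid at (38.00, 74.00).
hole 2: A = −(30 × 21) = -630.00, centroid at (75.00, 33.50).
ΣA = 10562.08 mm², ΣAx̄ = 583749.03 mm³, ΣAȳ = 577208.90 mm³.
x̄ = 583749.03/10562.08 = 55.27 mm; ȳ = 577208.90/10562.08 = 54.65 mm.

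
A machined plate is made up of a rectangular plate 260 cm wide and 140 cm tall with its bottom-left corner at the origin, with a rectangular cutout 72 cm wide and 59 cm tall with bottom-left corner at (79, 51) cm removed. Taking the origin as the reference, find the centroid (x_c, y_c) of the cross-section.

x_c = 131.98 cm, y_c = 68.61 cm

plate: A = 260 × 140 = 36400.00, centroid at (130.00, 70.00).
hole: A = −(72 × 59) = -4248.00, centroid at (115.00, 80.50).
ΣA = 32152.00 cm²
ΣAx_c = (36400.00)(130.00) + (-4248.00)(115.00) = 4243480.00 cm³
ΣAy_c = (36400.00)(70.00) + (-4248.00)(80.50) = 2206036.00 cm³
x_c = 4243480.00 / 32152.00 = 131.98 cm
y_c = 2206036.00 / 32152.00 = 68.61 cm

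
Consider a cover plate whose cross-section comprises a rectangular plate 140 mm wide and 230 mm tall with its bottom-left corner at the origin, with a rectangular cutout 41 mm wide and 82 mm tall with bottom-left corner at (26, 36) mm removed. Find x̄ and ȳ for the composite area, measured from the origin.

x̄ = 72.74 mm, ȳ = 119.43 mm

plate: A = 140 × 230 = 32200.00, centroid at (70.00, 115.00).
hole: A = −(41 × 82) = -3362.00, centroid at (46.50, 77.00).
ΣA = 28838.00 mm²
ΣAx̄ = (32200.00)(70.00) + (-3362.00)(46.50) = 2097667.00 mm³
ΣAȳ = (32200.00)(115.00) + (-3362.00)(77.00) = 3444126.00 mm³
x̄ = 2097667.00 / 28838.00 = 72.74 mm
ȳ = 3444126.00 / 28838.00 = 119.43 mm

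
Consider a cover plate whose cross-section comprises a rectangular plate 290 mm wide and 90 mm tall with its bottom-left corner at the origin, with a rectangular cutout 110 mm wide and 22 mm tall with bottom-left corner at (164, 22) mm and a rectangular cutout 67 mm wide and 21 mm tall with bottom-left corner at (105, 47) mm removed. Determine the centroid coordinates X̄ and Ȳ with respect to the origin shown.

X̄ = 137.37 mm, Ȳ = 45.51 mm

Part | A | x̄ᵢ | ȳᵢ | A·x̄ᵢ | A·ȳᵢ
plate | 26100.00 | 145.00 | 45.00 | 3784500.00 | 1174500.00
hole 1 | -2420.00 | 219.00 | 33.00 | -529980.00 | -79860.00
hole 2 | -1407.00 | 138.50 | 57.50 | -194869.50 | -80902.50
Σ | 22273.00 |  |  | 3059650.50 | 1013737.50
X̄ = 3059650.50 / 22273.00 = 137.37 mm
Ȳ = 1013737.50 / 22273.00 = 45.51 mm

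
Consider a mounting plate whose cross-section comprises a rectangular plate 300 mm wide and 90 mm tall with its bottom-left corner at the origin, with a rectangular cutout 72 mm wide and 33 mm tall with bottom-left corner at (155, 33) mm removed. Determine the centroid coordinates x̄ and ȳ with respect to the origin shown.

x̄ = 146.04 mm, ȳ = 44.57 mm

Part | A | x̄ᵢ | ȳᵢ | A·x̄ᵢ | A·ȳᵢ
plate | 27000.00 | 150.00 | 45.00 | 4050000.00 | 1215000.00
hole | -2376.00 | 191.00 | 49.50 | -453816.00 | -117612.00
Σ | 24624.00 |  |  | 3596184.00 | 1097388.00
x̄ = 3596184.00 / 24624.00 = 146.04 mm
ȳ = 1097388.00 / 24624.00 = 44.57 mm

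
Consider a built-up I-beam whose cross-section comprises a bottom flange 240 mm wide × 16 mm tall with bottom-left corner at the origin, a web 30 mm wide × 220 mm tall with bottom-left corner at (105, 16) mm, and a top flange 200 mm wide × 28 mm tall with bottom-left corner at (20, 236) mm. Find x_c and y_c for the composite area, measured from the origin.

bottom flange: A = 240 × 16 = 3840.00, centroid at (120.00, 8.00).
web: A = 30 × 220 = 6600.00, centroid at (120.00, 126.00).
top flange: A = 200 × 28 = 5600.00, centroid at (120.00, 250.00).
ΣA = 16040.00 mm², ΣAx_c = 1924800.00 mm³, ΣAy_c = 2262320.00 mm³.
x_c = 1924800.00/16040.00 = 120.00 mm; y_c = 2262320.00/16040.00 = 141.04 mm.

x_c = 120.00 mm, y_c = 141.04 mm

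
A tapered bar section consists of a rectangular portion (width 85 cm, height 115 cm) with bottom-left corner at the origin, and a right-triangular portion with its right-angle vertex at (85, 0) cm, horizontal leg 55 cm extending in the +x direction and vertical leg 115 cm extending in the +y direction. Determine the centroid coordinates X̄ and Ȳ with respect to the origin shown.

X̄ = 57.37 cm, Ȳ = 52.81 cm

rectangular portion: A = 85 × 115 = 9775.00, centroid at (42.50, 57.50).
triangular portion: A = ½·55·115 = 3162.50, centroid at (103.33, 38.33).
ΣA = 12937.50 cm², ΣAX̄ = 742229.17 cm³, ΣAȲ = 683291.67 cm³.
X̄ = 742229.17/12937.50 = 57.37 cm; Ȳ = 683291.67/12937.50 = 52.81 cm.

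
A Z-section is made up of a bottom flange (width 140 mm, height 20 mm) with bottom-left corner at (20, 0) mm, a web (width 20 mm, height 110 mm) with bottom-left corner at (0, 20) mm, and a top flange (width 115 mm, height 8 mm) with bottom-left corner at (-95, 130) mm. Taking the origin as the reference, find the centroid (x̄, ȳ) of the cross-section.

bottom flange: A = 140 × 20 = 2800.00, centroid at (90.00, 10.00).
web: A = 20 × 110 = 2200.00, centroid at (10.00, 75.00).
top flange: A = 115 × 8 = 920.00, centroid at (-37.50, 134.00).
ΣA = 5920.00 mm²
ΣAx̄ = (2800.00)(90.00) + (2200.00)(10.00) + (920.00)(-37.50) = 239500.00 mm³
ΣAȳ = (2800.00)(10.00) + (2200.00)(75.00) + (920.00)(134.00) = 316280.00 mm³
x̄ = 239500.00 / 5920.00 = 40.46 mm
ȳ = 316280.00 / 5920.00 = 53.43 mm

x̄ = 40.46 mm, ȳ = 53.43 mm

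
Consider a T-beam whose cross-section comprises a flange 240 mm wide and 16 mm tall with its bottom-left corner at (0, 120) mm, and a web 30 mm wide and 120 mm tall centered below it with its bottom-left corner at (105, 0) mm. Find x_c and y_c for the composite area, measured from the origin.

x_c = 120.00 mm, y_c = 95.10 mm

Part | A | x̄ᵢ | ȳᵢ | A·x̄ᵢ | A·ȳᵢ
web | 3600.00 | 120.00 | 60.00 | 432000.00 | 216000.00
flange | 3840.00 | 120.00 | 128.00 | 460800.00 | 491520.00
Σ | 7440.00 |  |  | 892800.00 | 707520.00
x_c = 892800.00 / 7440.00 = 120.00 mm
y_c = 707520.00 / 7440.00 = 95.10 mm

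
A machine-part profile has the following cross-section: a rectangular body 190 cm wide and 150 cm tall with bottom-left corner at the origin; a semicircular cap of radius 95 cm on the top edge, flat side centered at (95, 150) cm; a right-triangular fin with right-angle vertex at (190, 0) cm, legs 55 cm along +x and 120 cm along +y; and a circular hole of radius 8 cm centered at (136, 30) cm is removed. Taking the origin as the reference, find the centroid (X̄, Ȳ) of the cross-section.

X̄ = 102.99 cm, Ȳ = 108.39 cm

rectangular body: A = 190 × 150 = 28500.00, centroid at (95.00, 75.00).
semicircular top: A = ½π·95² = 14176.44, centroid at (95.00, 190.32).
triangular fin: A = ½·55·120 = 3300.00, centroid at (208.33, 40.00).
hole: A = −π·8² = -201.06, centroid at (136.00, 30.00).
ΣA = 45775.37 cm²
ΣAX̄ = (28500.00)(95.00) + (14176.44)(95.00) + (3300.00)(208.33) + (-201.06)(136.00) = 4714417.08 cm³
ΣAȲ = (28500.00)(75.00) + (14176.44)(190.32) + (3300.00)(40.00) + (-201.06)(30.00) = 4961517.00 cm³
X̄ = 4714417.08 / 45775.37 = 102.99 cm
Ȳ = 4961517.00 / 45775.37 = 108.39 cm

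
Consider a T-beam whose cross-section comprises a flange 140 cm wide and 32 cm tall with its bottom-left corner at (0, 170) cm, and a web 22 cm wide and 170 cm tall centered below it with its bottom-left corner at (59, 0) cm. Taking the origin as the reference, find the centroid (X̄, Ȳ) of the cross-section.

web: A = 22 × 170 = 3740.00, centroid at (70.00, 85.00).
flange: A = 140 × 32 = 4480.00, centroid at (70.00, 186.00).
ΣA = 8220.00 cm², ΣAX̄ = 575400.00 cm³, ΣAȲ = 1151180.00 cm³.
X̄ = 575400.00/8220.00 = 70.00 cm; Ȳ = 1151180.00/8220.00 = 140.05 cm.

X̄ = 70.00 cm, Ȳ = 140.05 cm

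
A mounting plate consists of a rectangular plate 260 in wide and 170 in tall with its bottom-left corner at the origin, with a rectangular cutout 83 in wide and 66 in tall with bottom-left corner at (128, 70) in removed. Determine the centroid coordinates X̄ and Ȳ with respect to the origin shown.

plate: A = 260 × 170 = 44200.00, centroid at (130.00, 85.00).
hole: A = −(83 × 66) = -5478.00, centroid at (169.50, 103.00).
ΣA = 38722.00 in²
ΣAX̄ = (44200.00)(130.00) + (-5478.00)(169.50) = 4817479.00 in³
ΣAȲ = (44200.00)(85.00) + (-5478.00)(103.00) = 3192766.00 in³
X̄ = 4817479.00 / 38722.00 = 124.41 in
Ȳ = 3192766.00 / 38722.00 = 82.45 in

X̄ = 124.41 in, Ȳ = 82.45 in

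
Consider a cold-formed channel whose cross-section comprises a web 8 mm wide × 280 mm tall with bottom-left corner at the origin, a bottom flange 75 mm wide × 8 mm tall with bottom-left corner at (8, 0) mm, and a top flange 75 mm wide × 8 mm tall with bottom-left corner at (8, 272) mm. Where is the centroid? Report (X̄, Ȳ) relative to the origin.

web: A = 8 × 280 = 2240.00, centroid at (4.00, 140.00).
bottom flange: A = 75 × 8 = 600.00, centroid at (45.50, 4.00).
top flange: A = 75 × 8 = 600.00, centroid at (45.50, 276.00).
ΣA = 3440.00 mm²
ΣAX̄ = (2240.00)(4.00) + (600.00)(45.50) + (600.00)(45.50) = 63560.00 mm³
ΣAȲ = (2240.00)(140.00) + (600.00)(4.00) + (600.00)(276.00) = 481600.00 mm³
X̄ = 63560.00 / 3440.00 = 18.48 mm
Ȳ = 481600.00 / 3440.00 = 140.00 mm

X̄ = 18.48 mm, Ȳ = 140.00 mm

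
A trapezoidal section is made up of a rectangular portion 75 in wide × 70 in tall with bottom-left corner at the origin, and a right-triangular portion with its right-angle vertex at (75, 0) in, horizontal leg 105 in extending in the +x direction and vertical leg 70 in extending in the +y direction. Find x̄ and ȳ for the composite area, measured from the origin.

x̄ = 67.35 in, ȳ = 30.20 in

rectangular portion: A = 75 × 70 = 5250.00, centroid at (37.50, 35.00).
triangular portion: A = ½·105·70 = 3675.00, centroid at (110.00, 23.33).
ΣA = 8925.00 in², ΣAx̄ = 601125.00 in³, ΣAȳ = 269500.00 in³.
x̄ = 601125.00/8925.00 = 67.35 in; ȳ = 269500.00/8925.00 = 30.20 in.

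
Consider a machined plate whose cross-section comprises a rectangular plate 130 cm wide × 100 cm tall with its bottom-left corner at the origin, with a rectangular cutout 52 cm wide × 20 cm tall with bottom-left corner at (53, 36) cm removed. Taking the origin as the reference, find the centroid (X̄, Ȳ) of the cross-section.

X̄ = 63.78 cm, Ȳ = 50.35 cm

plate: A = 130 × 100 = 13000.00, centroid at (65.00, 50.00).
hole: A = −(52 × 20) = -1040.00, centroid at (79.00, 46.00).
ΣA = 11960.00 cm²
ΣAX̄ = (13000.00)(65.00) + (-1040.00)(79.00) = 762840.00 cm³
ΣAȲ = (13000.00)(50.00) + (-1040.00)(46.00) = 602160.00 cm³
X̄ = 762840.00 / 11960.00 = 63.78 cm
Ȳ = 602160.00 / 11960.00 = 50.35 cm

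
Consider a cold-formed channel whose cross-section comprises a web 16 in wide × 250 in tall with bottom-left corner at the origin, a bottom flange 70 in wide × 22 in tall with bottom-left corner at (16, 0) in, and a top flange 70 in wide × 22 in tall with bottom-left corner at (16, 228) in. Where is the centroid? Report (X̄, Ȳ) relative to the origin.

X̄ = 26.71 in, Ȳ = 125.00 in

Part | A | x̄ᵢ | ȳᵢ | A·x̄ᵢ | A·ȳᵢ
web | 4000.00 | 8.00 | 125.00 | 32000.00 | 500000.00
bottom flange | 1540.00 | 51.00 | 11.00 | 78540.00 | 16940.00
top flange | 1540.00 | 51.00 | 239.00 | 78540.00 | 368060.00
Σ | 7080.00 |  |  | 189080.00 | 885000.00
X̄ = 189080.00 / 7080.00 = 26.71 in
Ȳ = 885000.00 / 7080.00 = 125.00 in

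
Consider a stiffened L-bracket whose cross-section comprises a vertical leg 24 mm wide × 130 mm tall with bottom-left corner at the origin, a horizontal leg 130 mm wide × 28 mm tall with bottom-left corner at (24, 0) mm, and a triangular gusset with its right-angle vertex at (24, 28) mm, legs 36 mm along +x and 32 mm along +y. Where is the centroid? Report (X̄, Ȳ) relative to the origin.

Part | A | x̄ᵢ | ȳᵢ | A·x̄ᵢ | A·ȳᵢ
vertical leg | 3120.00 | 12.00 | 65.00 | 37440.00 | 202800.00
horizontal leg | 3640.00 | 89.00 | 14.00 | 323960.00 | 50960.00
gusset | 576.00 | 36.00 | 38.67 | 20736.00 | 22272.00
Σ | 7336.00 |  |  | 382136.00 | 276032.00
X̄ = 382136.00 / 7336.00 = 52.09 mm
Ȳ = 276032.00 / 7336.00 = 37.63 mm

X̄ = 52.09 mm, Ȳ = 37.63 mm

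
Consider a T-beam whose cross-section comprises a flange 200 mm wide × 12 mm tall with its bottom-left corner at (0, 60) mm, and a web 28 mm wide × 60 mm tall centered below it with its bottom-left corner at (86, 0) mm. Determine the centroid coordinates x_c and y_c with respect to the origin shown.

Part | A | x̄ᵢ | ȳᵢ | A·x̄ᵢ | A·ȳᵢ
web | 1680.00 | 100.00 | 30.00 | 168000.00 | 50400.00
flange | 2400.00 | 100.00 | 66.00 | 240000.00 | 158400.00
Σ | 4080.00 |  |  | 408000.00 | 208800.00
x_c = 408000.00 / 4080.00 = 100.00 mm
y_c = 208800.00 / 4080.00 = 51.18 mm

x_c = 100.00 mm, y_c = 51.18 mm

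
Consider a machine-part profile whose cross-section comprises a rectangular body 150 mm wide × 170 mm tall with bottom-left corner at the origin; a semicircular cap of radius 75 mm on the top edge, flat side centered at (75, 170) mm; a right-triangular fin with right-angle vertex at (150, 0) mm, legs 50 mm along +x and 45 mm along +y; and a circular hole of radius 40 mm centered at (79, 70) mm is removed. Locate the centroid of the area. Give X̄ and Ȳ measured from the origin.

rectangular body: A = 150 × 170 = 25500.00, centroid at (75.00, 85.00).
semicircular top: A = ½π·75² = 8835.73, centroid at (75.00, 201.83).
triangular fin: A = ½·50·45 = 1125.00, centroid at (166.67, 15.00).
hole: A = −π·40² = -5026.55, centroid at (79.00, 70.00).
ΣA = 30434.18 mm², ΣAX̄ = 2365582.39 mm³, ΣAȲ = 3615840.61 mm³.
X̄ = 2365582.39/30434.18 = 77.73 mm; Ȳ = 3615840.61/30434.18 = 118.81 mm.

X̄ = 77.73 mm, Ȳ = 118.81 mm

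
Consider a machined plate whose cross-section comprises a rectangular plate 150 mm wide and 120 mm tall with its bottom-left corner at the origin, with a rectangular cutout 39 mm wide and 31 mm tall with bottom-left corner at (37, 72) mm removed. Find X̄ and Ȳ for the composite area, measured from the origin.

Part | A | x̄ᵢ | ȳᵢ | A·x̄ᵢ | A·ȳᵢ
plate | 18000.00 | 75.00 | 60.00 | 1350000.00 | 1080000.00
hole | -1209.00 | 56.50 | 87.50 | -68308.50 | -105787.50
Σ | 16791.00 |  |  | 1281691.50 | 974212.50
X̄ = 1281691.50 / 16791.00 = 76.33 mm
Ȳ = 974212.50 / 16791.00 = 58.02 mm

X̄ = 76.33 mm, Ȳ = 58.02 mm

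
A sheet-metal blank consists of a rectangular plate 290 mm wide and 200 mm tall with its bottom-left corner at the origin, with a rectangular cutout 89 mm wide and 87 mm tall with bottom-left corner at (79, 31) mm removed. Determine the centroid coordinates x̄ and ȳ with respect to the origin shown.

x̄ = 148.31 mm, ȳ = 103.93 mm

plate: A = 290 × 200 = 58000.00, centroid at (145.00, 100.00).
hole: A = −(89 × 87) = -7743.00, centroid at (123.50, 74.50).
ΣA = 50257.00 mm², ΣAx̄ = 7453739.50 mm³, ΣAȳ = 5223146.50 mm³.
x̄ = 7453739.50/50257.00 = 148.31 mm; ȳ = 5223146.50/50257.00 = 103.93 mm.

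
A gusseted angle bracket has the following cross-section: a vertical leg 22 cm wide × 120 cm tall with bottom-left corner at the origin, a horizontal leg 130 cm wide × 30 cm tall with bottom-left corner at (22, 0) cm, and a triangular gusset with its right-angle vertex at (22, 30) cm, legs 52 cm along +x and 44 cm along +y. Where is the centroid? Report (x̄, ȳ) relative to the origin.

x̄ = 53.79 cm, ȳ = 34.88 cm

vertical leg: A = 22 × 120 = 2640.00, centroid at (11.00, 60.00).
horizontal leg: A = 130 × 30 = 3900.00, centroid at (87.00, 15.00).
gusset: A = ½·52·44 = 1144.00, centroid at (39.33, 44.67).
ΣA = 7684.00 cm²
ΣAx̄ = (2640.00)(11.00) + (3900.00)(87.00) + (1144.00)(39.33) = 413337.33 cm³
ΣAȳ = (2640.00)(60.00) + (3900.00)(15.00) + (1144.00)(44.67) = 267998.67 cm³
x̄ = 413337.33 / 7684.00 = 53.79 cm
ȳ = 267998.67 / 7684.00 = 34.88 cm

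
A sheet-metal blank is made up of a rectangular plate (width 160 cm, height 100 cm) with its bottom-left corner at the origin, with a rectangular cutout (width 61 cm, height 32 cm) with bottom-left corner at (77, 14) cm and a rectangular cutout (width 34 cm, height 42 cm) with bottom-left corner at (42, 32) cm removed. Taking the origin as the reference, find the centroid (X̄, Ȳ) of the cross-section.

X̄ = 78.12 cm, Ȳ = 52.75 cm

plate: A = 160 × 100 = 16000.00, centroid at (80.00, 50.00).
hole 1: A = −(61 × 32) = -1952.00, centroid at (107.50, 30.00).
hole 2: A = −(34 × 42) = -1428.00, centroid at (59.00, 53.00).
ΣA = 12620.00 cm², ΣAX̄ = 985908.00 cm³, ΣAȲ = 665756.00 cm³.
X̄ = 985908.00/12620.00 = 78.12 cm; Ȳ = 665756.00/12620.00 = 52.75 cm.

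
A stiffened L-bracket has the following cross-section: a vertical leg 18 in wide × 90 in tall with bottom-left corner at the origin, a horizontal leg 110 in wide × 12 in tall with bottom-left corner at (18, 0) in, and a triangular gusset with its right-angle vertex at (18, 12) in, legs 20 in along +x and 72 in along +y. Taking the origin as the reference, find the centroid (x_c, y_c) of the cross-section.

x_c = 35.16 in, y_c = 29.16 in

vertical leg: A = 18 × 90 = 1620.00, centroid at (9.00, 45.00).
horizontal leg: A = 110 × 12 = 1320.00, centroid at (73.00, 6.00).
gusset: A = ½·20·72 = 720.00, centroid at (24.67, 36.00).
ΣA = 3660.00 in², ΣAx_c = 128700.00 in³, ΣAy_c = 106740.00 in³.
x_c = 128700.00/3660.00 = 35.16 in; y_c = 106740.00/3660.00 = 29.16 in.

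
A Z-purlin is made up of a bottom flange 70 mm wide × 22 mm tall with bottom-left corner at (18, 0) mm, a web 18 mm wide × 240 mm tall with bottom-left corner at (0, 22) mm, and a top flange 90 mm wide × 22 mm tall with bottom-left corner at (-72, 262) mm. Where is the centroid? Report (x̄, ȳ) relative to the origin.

x̄ = 8.55 mm, ȳ = 149.35 mm

Part | A | x̄ᵢ | ȳᵢ | A·x̄ᵢ | A·ȳᵢ
bottom flange | 1540.00 | 53.00 | 11.00 | 81620.00 | 16940.00
web | 4320.00 | 9.00 | 142.00 | 38880.00 | 613440.00
top flange | 1980.00 | -27.00 | 273.00 | -53460.00 | 540540.00
Σ | 7840.00 |  |  | 67040.00 | 1170920.00
x̄ = 67040.00 / 7840.00 = 8.55 mm
ȳ = 1170920.00 / 7840.00 = 149.35 mm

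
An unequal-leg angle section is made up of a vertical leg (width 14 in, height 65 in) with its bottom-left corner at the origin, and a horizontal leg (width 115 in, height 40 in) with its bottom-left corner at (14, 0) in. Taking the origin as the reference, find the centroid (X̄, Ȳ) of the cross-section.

X̄ = 60.85 in, Ȳ = 22.06 in

vertical leg: A = 14 × 65 = 910.00, centroid at (7.00, 32.50).
horizontal leg: A = 115 × 40 = 4600.00, centroid at (71.50, 20.00).
ΣA = 5510.00 in², ΣAX̄ = 335270.00 in³, ΣAȲ = 121575.00 in³.
X̄ = 335270.00/5510.00 = 60.85 in; Ȳ = 121575.00/5510.00 = 22.06 in.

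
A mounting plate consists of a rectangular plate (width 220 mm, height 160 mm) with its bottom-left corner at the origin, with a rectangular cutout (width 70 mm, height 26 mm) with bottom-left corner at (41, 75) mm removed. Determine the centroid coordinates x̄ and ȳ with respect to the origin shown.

plate: A = 220 × 160 = 35200.00, centroid at (110.00, 80.00).
hole: A = −(70 × 26) = -1820.00, centroid at (76.00, 88.00).
ΣA = 33380.00 mm², ΣAx̄ = 3733680.00 mm³, ΣAȳ = 2655840.00 mm³.
x̄ = 3733680.00/33380.00 = 111.85 mm; ȳ = 2655840.00/33380.00 = 79.56 mm.

x̄ = 111.85 mm, ȳ = 79.56 mm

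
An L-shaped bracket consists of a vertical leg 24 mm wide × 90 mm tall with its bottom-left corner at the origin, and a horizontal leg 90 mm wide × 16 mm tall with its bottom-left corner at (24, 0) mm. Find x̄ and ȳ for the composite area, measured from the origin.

x̄ = 34.80 mm, ȳ = 30.20 mm

vertical leg: A = 24 × 90 = 2160.00, centroid at (12.00, 45.00).
horizontal leg: A = 90 × 16 = 1440.00, centroid at (69.00, 8.00).
ΣA = 3600.00 mm², ΣAx̄ = 125280.00 mm³, ΣAȳ = 108720.00 mm³.
x̄ = 125280.00/3600.00 = 34.80 mm; ȳ = 108720.00/3600.00 = 30.20 mm.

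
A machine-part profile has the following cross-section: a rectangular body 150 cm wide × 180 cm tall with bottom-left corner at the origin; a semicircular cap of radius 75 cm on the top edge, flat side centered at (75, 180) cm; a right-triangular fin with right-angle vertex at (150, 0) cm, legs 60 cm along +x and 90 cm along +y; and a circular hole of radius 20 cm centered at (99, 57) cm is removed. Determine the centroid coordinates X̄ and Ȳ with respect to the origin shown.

rectangular body: A = 150 × 180 = 27000.00, centroid at (75.00, 90.00).
semicircular top: A = ½π·75² = 8835.73, centroid at (75.00, 211.83).
triangular fin: A = ½·60·90 = 2700.00, centroid at (170.00, 30.00).
hole: A = −π·20² = -1256.64, centroid at (99.00, 57.00).
ΣA = 37279.09 cm²
ΣAX̄ = (27000.00)(75.00) + (8835.73)(75.00) + (2700.00)(170.00) + (-1256.64)(99.00) = 3022272.63 cm³
ΣAȲ = (27000.00)(90.00) + (8835.73)(211.83) + (2700.00)(30.00) + (-1256.64)(57.00) = 4311052.97 cm³
X̄ = 3022272.63 / 37279.09 = 81.07 cm
Ȳ = 4311052.97 / 37279.09 = 115.64 cm

X̄ = 81.07 cm, Ȳ = 115.64 cm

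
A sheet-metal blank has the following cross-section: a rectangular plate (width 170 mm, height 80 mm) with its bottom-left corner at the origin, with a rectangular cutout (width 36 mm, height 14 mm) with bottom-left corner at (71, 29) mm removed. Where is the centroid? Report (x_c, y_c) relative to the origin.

x_c = 84.85 mm, y_c = 40.15 mm

plate: A = 170 × 80 = 13600.00, centroid at (85.00, 40.00).
hole: A = −(36 × 14) = -504.00, centroid at (89.00, 36.00).
ΣA = 13096.00 mm²
ΣAx_c = (13600.00)(85.00) + (-504.00)(89.00) = 1111144.00 mm³
ΣAy_c = (13600.00)(40.00) + (-504.00)(36.00) = 525856.00 mm³
x_c = 1111144.00 / 13096.00 = 84.85 mm
y_c = 525856.00 / 13096.00 = 40.15 mm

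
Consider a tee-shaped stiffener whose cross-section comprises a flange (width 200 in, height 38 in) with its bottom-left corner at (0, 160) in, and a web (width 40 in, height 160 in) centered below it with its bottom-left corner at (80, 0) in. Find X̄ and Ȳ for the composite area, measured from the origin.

X̄ = 100.00 in, Ȳ = 133.74 in

web: A = 40 × 160 = 6400.00, centroid at (100.00, 80.00).
flange: A = 200 × 38 = 7600.00, centroid at (100.00, 179.00).
ΣA = 14000.00 in², ΣAX̄ = 1400000.00 in³, ΣAȲ = 1872400.00 in³.
X̄ = 1400000.00/14000.00 = 100.00 in; Ȳ = 1872400.00/14000.00 = 133.74 in.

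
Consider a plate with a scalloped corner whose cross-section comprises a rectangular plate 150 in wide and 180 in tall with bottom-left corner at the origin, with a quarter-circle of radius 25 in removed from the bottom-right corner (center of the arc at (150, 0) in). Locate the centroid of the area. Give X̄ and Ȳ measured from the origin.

X̄ = 73.81 in, Ȳ = 91.47 in

plate: A = 150 × 180 = 27000.00, centroid at (75.00, 90.00).
removed quarter-circle: A = −¼π·25² = -490.87, centroid at (139.39, 10.61).
ΣA = 26509.13 in², ΣAX̄ = 1956577.26 in³, ΣAȲ = 2424791.67 in³.
X̄ = 1956577.26/26509.13 = 73.81 in; Ȳ = 2424791.67/26509.13 = 91.47 in.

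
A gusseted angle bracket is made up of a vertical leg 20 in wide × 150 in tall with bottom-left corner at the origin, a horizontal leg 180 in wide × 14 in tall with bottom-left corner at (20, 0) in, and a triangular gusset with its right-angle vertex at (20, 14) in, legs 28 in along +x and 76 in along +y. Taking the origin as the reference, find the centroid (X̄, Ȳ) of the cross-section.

X̄ = 51.40 in, Ȳ = 43.21 in

vertical leg: A = 20 × 150 = 3000.00, centroid at (10.00, 75.00).
horizontal leg: A = 180 × 14 = 2520.00, centroid at (110.00, 7.00).
gusset: A = ½·28·76 = 1064.00, centroid at (29.33, 39.33).
ΣA = 6584.00 in²
ΣAX̄ = (3000.00)(10.00) + (2520.00)(110.00) + (1064.00)(29.33) = 338410.67 in³
ΣAȲ = (3000.00)(75.00) + (2520.00)(7.00) + (1064.00)(39.33) = 284490.67 in³
X̄ = 338410.67 / 6584.00 = 51.40 in
Ȳ = 284490.67 / 6584.00 = 43.21 in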